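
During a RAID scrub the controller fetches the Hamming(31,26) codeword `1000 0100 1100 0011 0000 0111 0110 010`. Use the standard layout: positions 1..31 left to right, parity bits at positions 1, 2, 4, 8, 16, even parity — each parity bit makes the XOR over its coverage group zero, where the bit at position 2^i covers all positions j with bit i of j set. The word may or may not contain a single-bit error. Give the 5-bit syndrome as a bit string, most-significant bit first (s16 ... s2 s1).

s1: b1⊕b3⊕b5⊕b7⊕b9⊕b11⊕b13⊕b15⊕b17⊕b19⊕b21⊕b23⊕b25⊕b27⊕b29⊕b31 = 1⊕0⊕0⊕0⊕1⊕0⊕0⊕1⊕0⊕0⊕0⊕1⊕0⊕1⊕0⊕0 = 1
s2: b2⊕b3⊕b6⊕b7⊕b10⊕b11⊕b14⊕b15⊕b18⊕b19⊕b22⊕b23⊕b26⊕b27⊕b30⊕b31 = 0⊕0⊕1⊕0⊕1⊕0⊕0⊕1⊕0⊕0⊕1⊕1⊕1⊕1⊕1⊕0 = 0
s4: b4⊕b5⊕b6⊕b7⊕b12⊕b13⊕b14⊕b15⊕b20⊕b21⊕b22⊕b23⊕b28⊕b29⊕b30⊕b31 = 0⊕0⊕1⊕0⊕0⊕0⊕0⊕1⊕0⊕0⊕1⊕1⊕0⊕0⊕1⊕0 = 1
s8: b8⊕b9⊕b10⊕b11⊕b12⊕b13⊕b14⊕b15⊕b24⊕b25⊕b26⊕b27⊕b28⊕b29⊕b30⊕b31 = 0⊕1⊕1⊕0⊕0⊕0⊕0⊕1⊕1⊕0⊕1⊕1⊕0⊕0⊕1⊕0 = 1
s16: b16⊕b17⊕b18⊕b19⊕b20⊕b21⊕b22⊕b23⊕b24⊕b25⊕b26⊕b27⊕b28⊕b29⊕b30⊕b31 = 1⊕0⊕0⊕0⊕0⊕0⊕1⊕1⊕1⊕0⊕1⊕1⊕0⊕0⊕1⊕0 = 1
Syndrome (s16...s1) = 11101 → position 29.

11101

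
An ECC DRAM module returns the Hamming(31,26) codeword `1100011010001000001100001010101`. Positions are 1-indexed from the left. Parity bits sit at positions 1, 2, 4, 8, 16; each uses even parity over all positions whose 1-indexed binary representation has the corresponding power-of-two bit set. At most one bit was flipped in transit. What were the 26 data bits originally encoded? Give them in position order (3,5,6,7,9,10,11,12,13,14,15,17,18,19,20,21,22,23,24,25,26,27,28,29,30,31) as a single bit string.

00111000100001100001010101

s1: b1⊕b3⊕b5⊕b7⊕b9⊕b11⊕b13⊕b15⊕b17⊕b19⊕b21⊕b23⊕b25⊕b27⊕b29⊕b31 = 1⊕0⊕0⊕1⊕1⊕0⊕1⊕0⊕0⊕1⊕0⊕0⊕1⊕1⊕1⊕1 = 1
s2: b2⊕b3⊕b6⊕b7⊕b10⊕b11⊕b14⊕b15⊕b18⊕b19⊕b22⊕b23⊕b26⊕b27⊕b30⊕b31 = 1⊕0⊕1⊕1⊕0⊕0⊕0⊕0⊕0⊕1⊕0⊕0⊕0⊕1⊕0⊕1 = 0
s4: b4⊕b5⊕b6⊕b7⊕b12⊕b13⊕b14⊕b15⊕b20⊕b21⊕b22⊕b23⊕b28⊕b29⊕b30⊕b31 = 0⊕0⊕1⊕1⊕0⊕1⊕0⊕0⊕1⊕0⊕0⊕0⊕0⊕1⊕0⊕1 = 0
s8: b8⊕b9⊕b10⊕b11⊕b12⊕b13⊕b14⊕b15⊕b24⊕b25⊕b26⊕b27⊕b28⊕b29⊕b30⊕b31 = 0⊕1⊕0⊕0⊕0⊕1⊕0⊕0⊕0⊕1⊕0⊕1⊕0⊕1⊕0⊕1 = 0
s16: b16⊕b17⊕b18⊕b19⊕b20⊕b21⊕b22⊕b23⊕b24⊕b25⊕b26⊕b27⊕b28⊕b29⊕b30⊕b31 = 0⊕0⊕0⊕1⊕1⊕0⊕0⊕0⊕0⊕1⊕0⊕1⊕0⊕1⊕0⊕1 = 0
Syndrome (s16...s1) = 00001 → position 1.
Flip bit 1: corrected codeword = 0100011010001000001100001010101
Data bits at positions 3,5,6,7,9,10,11,12,13,14,15,17,18,19,20,21,22,23,24,25,26,27,28,29,30,31: 00111000100001100001010101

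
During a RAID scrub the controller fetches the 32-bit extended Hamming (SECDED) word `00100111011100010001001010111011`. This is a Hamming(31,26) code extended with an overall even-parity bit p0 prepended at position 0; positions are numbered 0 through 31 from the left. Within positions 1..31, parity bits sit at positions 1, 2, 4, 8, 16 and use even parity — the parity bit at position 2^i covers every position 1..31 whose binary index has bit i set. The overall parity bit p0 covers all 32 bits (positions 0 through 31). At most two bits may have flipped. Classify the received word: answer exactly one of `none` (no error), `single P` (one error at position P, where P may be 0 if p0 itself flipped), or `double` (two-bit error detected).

s1: b1⊕b3⊕b5⊕b7⊕b9⊕b11⊕b13⊕b15⊕b17⊕b19⊕b21⊕b23⊕b25⊕b27⊕b29⊕b31 = 0⊕0⊕1⊕1⊕1⊕1⊕0⊕1⊕0⊕1⊕0⊕0⊕0⊕1⊕0⊕1 = 0
s2: b2⊕b3⊕b6⊕b7⊕b10⊕b11⊕b14⊕b15⊕b18⊕b19⊕b22⊕b23⊕b26⊕b27⊕b30⊕b31 = 1⊕0⊕1⊕1⊕1⊕1⊕0⊕1⊕0⊕1⊕1⊕0⊕1⊕1⊕1⊕1 = 0
s4: b4⊕b5⊕b6⊕b7⊕b12⊕b13⊕b14⊕b15⊕b20⊕b21⊕b22⊕b23⊕b28⊕b29⊕b30⊕b31 = 0⊕1⊕1⊕1⊕0⊕0⊕0⊕1⊕0⊕0⊕1⊕0⊕1⊕0⊕1⊕1 = 0
s8: b8⊕b9⊕b10⊕b11⊕b12⊕b13⊕b14⊕b15⊕b24⊕b25⊕b26⊕b27⊕b28⊕b29⊕b30⊕b31 = 0⊕1⊕1⊕1⊕0⊕0⊕0⊕1⊕1⊕0⊕1⊕1⊕1⊕0⊕1⊕1 = 0
s16: b16⊕b17⊕b18⊕b19⊕b20⊕b21⊕b22⊕b23⊕b24⊕b25⊕b26⊕b27⊕b28⊕b29⊕b30⊕b31 = 0⊕0⊕0⊕1⊕0⊕0⊕1⊕0⊕1⊕0⊕1⊕1⊕1⊕0⊕1⊕1 = 0
Syndrome (s16...s1) = 00000 → position 0 (no error).
Overall parity (XOR of all 32 bits, including p0): 0⊕0⊕1⊕0⊕0⊕1⊕1⊕1⊕0⊕1⊕1⊕1⊕0⊕0⊕0⊕1⊕0⊕0⊕0⊕1⊕0⊕0⊕1⊕0⊕1⊕0⊕1⊕1⊕1⊕0⊕1⊕1 = 0
Overall=0, syndrome position=0 → no error.

none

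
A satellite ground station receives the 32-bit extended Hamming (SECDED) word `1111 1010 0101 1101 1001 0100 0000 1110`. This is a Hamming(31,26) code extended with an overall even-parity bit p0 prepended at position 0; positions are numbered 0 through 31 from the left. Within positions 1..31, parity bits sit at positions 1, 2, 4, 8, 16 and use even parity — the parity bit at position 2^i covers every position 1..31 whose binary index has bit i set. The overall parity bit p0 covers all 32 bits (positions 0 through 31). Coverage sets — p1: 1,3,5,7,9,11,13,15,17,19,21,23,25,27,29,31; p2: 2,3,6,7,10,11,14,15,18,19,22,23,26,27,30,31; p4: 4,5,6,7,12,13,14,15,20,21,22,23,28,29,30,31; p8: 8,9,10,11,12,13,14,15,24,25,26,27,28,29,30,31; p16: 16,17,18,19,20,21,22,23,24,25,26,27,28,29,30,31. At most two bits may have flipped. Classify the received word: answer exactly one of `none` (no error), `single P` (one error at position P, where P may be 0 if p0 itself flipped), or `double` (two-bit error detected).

single 7

s1: b1⊕b3⊕b5⊕b7⊕b9⊕b11⊕b13⊕b15⊕b17⊕b19⊕b21⊕b23⊕b25⊕b27⊕b29⊕b31 = 1⊕1⊕0⊕0⊕1⊕1⊕1⊕1⊕0⊕1⊕1⊕0⊕0⊕0⊕1⊕0 = 1
s2: b2⊕b3⊕b6⊕b7⊕b10⊕b11⊕b14⊕b15⊕b18⊕b19⊕b22⊕b23⊕b26⊕b27⊕b30⊕b31 = 1⊕1⊕1⊕0⊕0⊕1⊕0⊕1⊕0⊕1⊕0⊕0⊕0⊕0⊕1⊕0 = 1
s4: b4⊕b5⊕b6⊕b7⊕b12⊕b13⊕b14⊕b15⊕b20⊕b21⊕b22⊕b23⊕b28⊕b29⊕b30⊕b31 = 1⊕0⊕1⊕0⊕1⊕1⊕0⊕1⊕0⊕1⊕0⊕0⊕1⊕1⊕1⊕0 = 1
s8: b8⊕b9⊕b10⊕b11⊕b12⊕b13⊕b14⊕b15⊕b24⊕b25⊕b26⊕b27⊕b28⊕b29⊕b30⊕b31 = 0⊕1⊕0⊕1⊕1⊕1⊕0⊕1⊕0⊕0⊕0⊕0⊕1⊕1⊕1⊕0 = 0
s16: b16⊕b17⊕b18⊕b19⊕b20⊕b21⊕b22⊕b23⊕b24⊕b25⊕b26⊕b27⊕b28⊕b29⊕b30⊕b31 = 1⊕0⊕0⊕1⊕0⊕1⊕0⊕0⊕0⊕0⊕0⊕0⊕1⊕1⊕1⊕0 = 0
Syndrome (s16...s1) = 00111 → position 7.
Overall parity (XOR of all 32 bits, including p0): 1⊕1⊕1⊕1⊕1⊕0⊕1⊕0⊕0⊕1⊕0⊕1⊕1⊕1⊕0⊕1⊕1⊕0⊕0⊕1⊕0⊕1⊕0⊕0⊕0⊕0⊕0⊕0⊕1⊕1⊕1⊕0 = 1
Overall=1, syndrome position=7 → single-bit error at position 7.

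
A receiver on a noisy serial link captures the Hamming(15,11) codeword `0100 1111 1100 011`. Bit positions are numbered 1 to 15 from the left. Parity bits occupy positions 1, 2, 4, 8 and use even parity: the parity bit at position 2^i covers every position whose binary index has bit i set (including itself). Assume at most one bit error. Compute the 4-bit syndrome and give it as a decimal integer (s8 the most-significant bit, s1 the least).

12

s1: b1⊕b3⊕b5⊕b7⊕b9⊕b11⊕b13⊕b15 = 0⊕0⊕1⊕1⊕1⊕0⊕0⊕1 = 0
s2: b2⊕b3⊕b6⊕b7⊕b10⊕b11⊕b14⊕b15 = 1⊕0⊕1⊕1⊕1⊕0⊕1⊕1 = 0
s4: b4⊕b5⊕b6⊕b7⊕b12⊕b13⊕b14⊕b15 = 0⊕1⊕1⊕1⊕0⊕0⊕1⊕1 = 1
s8: b8⊕b9⊕b10⊕b11⊕b12⊕b13⊕b14⊕b15 = 1⊕1⊕1⊕0⊕0⊕0⊕1⊕1 = 1
Syndrome (s8...s1) = 1100 → position 12.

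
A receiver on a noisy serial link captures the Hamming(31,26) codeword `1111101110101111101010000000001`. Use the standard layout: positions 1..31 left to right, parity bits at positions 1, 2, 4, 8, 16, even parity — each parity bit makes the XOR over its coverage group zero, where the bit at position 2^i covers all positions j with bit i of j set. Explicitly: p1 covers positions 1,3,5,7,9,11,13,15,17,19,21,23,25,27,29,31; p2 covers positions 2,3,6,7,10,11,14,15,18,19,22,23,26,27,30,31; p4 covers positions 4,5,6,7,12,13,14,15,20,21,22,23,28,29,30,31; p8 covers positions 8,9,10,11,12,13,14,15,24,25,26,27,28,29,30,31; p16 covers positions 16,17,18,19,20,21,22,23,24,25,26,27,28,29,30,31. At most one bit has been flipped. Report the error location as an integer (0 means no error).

s1: b1⊕b3⊕b5⊕b7⊕b9⊕b11⊕b13⊕b15⊕b17⊕b19⊕b21⊕b23⊕b25⊕b27⊕b29⊕b31 = 1⊕1⊕1⊕1⊕1⊕1⊕1⊕1⊕1⊕1⊕1⊕0⊕0⊕0⊕0⊕1 = 0
s2: b2⊕b3⊕b6⊕b7⊕b10⊕b11⊕b14⊕b15⊕b18⊕b19⊕b22⊕b23⊕b26⊕b27⊕b30⊕b31 = 1⊕1⊕0⊕1⊕0⊕1⊕1⊕1⊕0⊕1⊕0⊕0⊕0⊕0⊕0⊕1 = 0
s4: b4⊕b5⊕b6⊕b7⊕b12⊕b13⊕b14⊕b15⊕b20⊕b21⊕b22⊕b23⊕b28⊕b29⊕b30⊕b31 = 1⊕1⊕0⊕1⊕0⊕1⊕1⊕1⊕0⊕1⊕0⊕0⊕0⊕0⊕0⊕1 = 0
s8: b8⊕b9⊕b10⊕b11⊕b12⊕b13⊕b14⊕b15⊕b24⊕b25⊕b26⊕b27⊕b28⊕b29⊕b30⊕b31 = 1⊕1⊕0⊕1⊕0⊕1⊕1⊕1⊕0⊕0⊕0⊕0⊕0⊕0⊕0⊕1 = 1
s16: b16⊕b17⊕b18⊕b19⊕b20⊕b21⊕b22⊕b23⊕b24⊕b25⊕b26⊕b27⊕b28⊕b29⊕b30⊕b31 = 1⊕1⊕0⊕1⊕0⊕1⊕0⊕0⊕0⊕0⊕0⊕0⊕0⊕0⊕0⊕1 = 1
Syndrome (s16...s1) = 11000 → position 24.

24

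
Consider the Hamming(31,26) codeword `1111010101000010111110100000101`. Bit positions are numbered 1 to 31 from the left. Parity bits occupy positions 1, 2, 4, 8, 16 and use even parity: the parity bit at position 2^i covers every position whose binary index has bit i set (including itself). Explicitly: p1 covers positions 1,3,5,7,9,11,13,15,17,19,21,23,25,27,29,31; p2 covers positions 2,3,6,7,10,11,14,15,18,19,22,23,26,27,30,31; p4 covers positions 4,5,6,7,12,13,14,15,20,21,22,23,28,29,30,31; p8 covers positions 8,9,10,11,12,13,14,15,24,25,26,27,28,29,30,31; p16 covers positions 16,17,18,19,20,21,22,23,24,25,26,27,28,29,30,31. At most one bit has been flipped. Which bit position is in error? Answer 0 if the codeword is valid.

11

s1: b1⊕b3⊕b5⊕b7⊕b9⊕b11⊕b13⊕b15⊕b17⊕b19⊕b21⊕b23⊕b25⊕b27⊕b29⊕b31 = 1⊕1⊕0⊕0⊕0⊕0⊕0⊕1⊕1⊕1⊕1⊕1⊕0⊕0⊕1⊕1 = 1
s2: b2⊕b3⊕b6⊕b7⊕b10⊕b11⊕b14⊕b15⊕b18⊕b19⊕b22⊕b23⊕b26⊕b27⊕b30⊕b31 = 1⊕1⊕1⊕0⊕1⊕0⊕0⊕1⊕1⊕1⊕0⊕1⊕0⊕0⊕0⊕1 = 1
s4: b4⊕b5⊕b6⊕b7⊕b12⊕b13⊕b14⊕b15⊕b20⊕b21⊕b22⊕b23⊕b28⊕b29⊕b30⊕b31 = 1⊕0⊕1⊕0⊕0⊕0⊕0⊕1⊕1⊕1⊕0⊕1⊕0⊕1⊕0⊕1 = 0
s8: b8⊕b9⊕b10⊕b11⊕b12⊕b13⊕b14⊕b15⊕b24⊕b25⊕b26⊕b27⊕b28⊕b29⊕b30⊕b31 = 1⊕0⊕1⊕0⊕0⊕0⊕0⊕1⊕0⊕0⊕0⊕0⊕0⊕1⊕0⊕1 = 1
s16: b16⊕b17⊕b18⊕b19⊕b20⊕b21⊕b22⊕b23⊕b24⊕b25⊕b26⊕b27⊕b28⊕b29⊕b30⊕b31 = 0⊕1⊕1⊕1⊕1⊕1⊕0⊕1⊕0⊕0⊕0⊕0⊕0⊕1⊕0⊕1 = 0
Syndrome (s16...s1) = 01011 → position 11.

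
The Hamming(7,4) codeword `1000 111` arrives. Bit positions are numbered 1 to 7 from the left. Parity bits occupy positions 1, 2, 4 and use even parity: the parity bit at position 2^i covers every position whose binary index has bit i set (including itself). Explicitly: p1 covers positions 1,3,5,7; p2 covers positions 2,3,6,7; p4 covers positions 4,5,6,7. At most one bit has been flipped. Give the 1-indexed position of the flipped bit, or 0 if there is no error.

s1: b1⊕b3⊕b5⊕b7 = 1⊕0⊕1⊕1 = 1
s2: b2⊕b3⊕b6⊕b7 = 0⊕0⊕1⊕1 = 0
s4: b4⊕b5⊕b6⊕b7 = 0⊕1⊕1⊕1 = 1
Syndrome (s4...s1) = 101 → position 5.

5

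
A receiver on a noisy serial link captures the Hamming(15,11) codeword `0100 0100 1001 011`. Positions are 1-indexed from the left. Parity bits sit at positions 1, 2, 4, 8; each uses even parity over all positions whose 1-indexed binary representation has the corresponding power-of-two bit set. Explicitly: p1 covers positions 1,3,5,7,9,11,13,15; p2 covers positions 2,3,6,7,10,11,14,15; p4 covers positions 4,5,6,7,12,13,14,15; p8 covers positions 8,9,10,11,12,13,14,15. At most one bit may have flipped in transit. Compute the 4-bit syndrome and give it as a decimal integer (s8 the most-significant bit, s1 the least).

0

s1: b1⊕b3⊕b5⊕b7⊕b9⊕b11⊕b13⊕b15 = 0⊕0⊕0⊕0⊕1⊕0⊕0⊕1 = 0
s2: b2⊕b3⊕b6⊕b7⊕b10⊕b11⊕b14⊕b15 = 1⊕0⊕1⊕0⊕0⊕0⊕1⊕1 = 0
s4: b4⊕b5⊕b6⊕b7⊕b12⊕b13⊕b14⊕b15 = 0⊕0⊕1⊕0⊕1⊕0⊕1⊕1 = 0
s8: b8⊕b9⊕b10⊕b11⊕b12⊕b13⊕b14⊕b15 = 0⊕1⊕0⊕0⊕1⊕0⊕1⊕1 = 0
Syndrome (s8...s1) = 0000 → position 0 (no error).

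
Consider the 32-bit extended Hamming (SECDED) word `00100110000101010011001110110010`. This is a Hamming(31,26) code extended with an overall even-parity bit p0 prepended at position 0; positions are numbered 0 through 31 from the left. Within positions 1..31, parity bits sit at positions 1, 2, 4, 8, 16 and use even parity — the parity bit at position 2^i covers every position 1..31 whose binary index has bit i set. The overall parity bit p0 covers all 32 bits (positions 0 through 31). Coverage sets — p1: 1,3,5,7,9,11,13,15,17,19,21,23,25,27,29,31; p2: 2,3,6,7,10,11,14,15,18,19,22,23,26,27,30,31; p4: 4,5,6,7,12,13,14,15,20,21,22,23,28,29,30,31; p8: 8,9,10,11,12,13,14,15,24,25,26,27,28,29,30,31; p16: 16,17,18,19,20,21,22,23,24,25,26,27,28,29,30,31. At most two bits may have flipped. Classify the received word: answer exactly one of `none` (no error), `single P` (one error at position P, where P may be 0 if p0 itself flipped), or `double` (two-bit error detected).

s1: b1⊕b3⊕b5⊕b7⊕b9⊕b11⊕b13⊕b15⊕b17⊕b19⊕b21⊕b23⊕b25⊕b27⊕b29⊕b31 = 0⊕0⊕1⊕0⊕0⊕1⊕1⊕1⊕0⊕1⊕0⊕1⊕0⊕1⊕0⊕0 = 1
s2: b2⊕b3⊕b6⊕b7⊕b10⊕b11⊕b14⊕b15⊕b18⊕b19⊕b22⊕b23⊕b26⊕b27⊕b30⊕b31 = 1⊕0⊕1⊕0⊕0⊕1⊕0⊕1⊕1⊕1⊕1⊕1⊕1⊕1⊕1⊕0 = 1
s4: b4⊕b5⊕b6⊕b7⊕b12⊕b13⊕b14⊕b15⊕b20⊕b21⊕b22⊕b23⊕b28⊕b29⊕b30⊕b31 = 0⊕1⊕1⊕0⊕0⊕1⊕0⊕1⊕0⊕0⊕1⊕1⊕0⊕0⊕1⊕0 = 1
s8: b8⊕b9⊕b10⊕b11⊕b12⊕b13⊕b14⊕b15⊕b24⊕b25⊕b26⊕b27⊕b28⊕b29⊕b30⊕b31 = 0⊕0⊕0⊕1⊕0⊕1⊕0⊕1⊕1⊕0⊕1⊕1⊕0⊕0⊕1⊕0 = 1
s16: b16⊕b17⊕b18⊕b19⊕b20⊕b21⊕b22⊕b23⊕b24⊕b25⊕b26⊕b27⊕b28⊕b29⊕b30⊕b31 = 0⊕0⊕1⊕1⊕0⊕0⊕1⊕1⊕1⊕0⊕1⊕1⊕0⊕0⊕1⊕0 = 0
Syndrome (s16...s1) = 01111 → position 15.
Overall parity (XOR of all 32 bits, including p0): 0⊕0⊕1⊕0⊕0⊕1⊕1⊕0⊕0⊕0⊕0⊕1⊕0⊕1⊕0⊕1⊕0⊕0⊕1⊕1⊕0⊕0⊕1⊕1⊕1⊕0⊕1⊕1⊕0⊕0⊕1⊕0 = 0
Overall=0, syndrome position=15 → double-bit error detected (uncorrectable).

double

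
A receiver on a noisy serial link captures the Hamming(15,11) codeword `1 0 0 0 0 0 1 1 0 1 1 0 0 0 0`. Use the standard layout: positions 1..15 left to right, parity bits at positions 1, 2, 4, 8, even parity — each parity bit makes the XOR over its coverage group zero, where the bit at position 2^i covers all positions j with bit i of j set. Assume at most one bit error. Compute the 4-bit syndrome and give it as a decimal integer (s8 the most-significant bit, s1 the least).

s1: b1⊕b3⊕b5⊕b7⊕b9⊕b11⊕b13⊕b15 = 1⊕0⊕0⊕1⊕0⊕1⊕0⊕0 = 1
s2: b2⊕b3⊕b6⊕b7⊕b10⊕b11⊕b14⊕b15 = 0⊕0⊕0⊕1⊕1⊕1⊕0⊕0 = 1
s4: b4⊕b5⊕b6⊕b7⊕b12⊕b13⊕b14⊕b15 = 0⊕0⊕0⊕1⊕0⊕0⊕0⊕0 = 1
s8: b8⊕b9⊕b10⊕b11⊕b12⊕b13⊕b14⊕b15 = 1⊕0⊕1⊕1⊕0⊕0⊕0⊕0 = 1
Syndrome (s8...s1) = 1111 → position 15.

15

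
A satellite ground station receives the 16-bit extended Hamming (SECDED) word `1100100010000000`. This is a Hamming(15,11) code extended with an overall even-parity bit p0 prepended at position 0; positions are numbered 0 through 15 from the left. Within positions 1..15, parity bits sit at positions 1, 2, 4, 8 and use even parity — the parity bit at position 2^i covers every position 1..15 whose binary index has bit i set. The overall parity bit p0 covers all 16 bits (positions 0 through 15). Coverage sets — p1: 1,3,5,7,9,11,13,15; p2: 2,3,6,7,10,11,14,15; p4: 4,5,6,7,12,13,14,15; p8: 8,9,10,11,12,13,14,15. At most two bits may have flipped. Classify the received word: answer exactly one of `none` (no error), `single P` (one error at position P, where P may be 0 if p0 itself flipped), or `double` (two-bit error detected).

s1: b1⊕b3⊕b5⊕b7⊕b9⊕b11⊕b13⊕b15 = 1⊕0⊕0⊕0⊕0⊕0⊕0⊕0 = 1
s2: b2⊕b3⊕b6⊕b7⊕b10⊕b11⊕b14⊕b15 = 0⊕0⊕0⊕0⊕0⊕0⊕0⊕0 = 0
s4: b4⊕b5⊕b6⊕b7⊕b12⊕b13⊕b14⊕b15 = 1⊕0⊕0⊕0⊕0⊕0⊕0⊕0 = 1
s8: b8⊕b9⊕b10⊕b11⊕b12⊕b13⊕b14⊕b15 = 1⊕0⊕0⊕0⊕0⊕0⊕0⊕0 = 1
Syndrome (s8...s1) = 1101 → position 13.
Overall parity (XOR of all 16 bits, including p0): 1⊕1⊕0⊕0⊕1⊕0⊕0⊕0⊕1⊕0⊕0⊕0⊕0⊕0⊕0⊕0 = 0
Overall=0, syndrome position=13 → double-bit error detected (uncorrectable).

double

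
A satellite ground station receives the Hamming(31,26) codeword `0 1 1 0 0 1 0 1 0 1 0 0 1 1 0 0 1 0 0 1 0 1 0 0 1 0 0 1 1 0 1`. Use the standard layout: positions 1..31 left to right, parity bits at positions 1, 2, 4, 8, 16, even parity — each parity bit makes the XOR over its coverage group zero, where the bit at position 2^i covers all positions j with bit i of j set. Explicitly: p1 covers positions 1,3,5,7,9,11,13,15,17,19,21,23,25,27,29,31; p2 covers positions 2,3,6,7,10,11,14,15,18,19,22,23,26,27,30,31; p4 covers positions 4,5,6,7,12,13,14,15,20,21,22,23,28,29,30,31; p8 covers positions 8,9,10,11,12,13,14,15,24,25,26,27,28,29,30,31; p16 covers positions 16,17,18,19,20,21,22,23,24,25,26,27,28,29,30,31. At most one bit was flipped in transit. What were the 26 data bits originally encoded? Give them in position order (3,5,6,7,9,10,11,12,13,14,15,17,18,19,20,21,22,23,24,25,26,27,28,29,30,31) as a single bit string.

10100100110110101001001101

s1: b1⊕b3⊕b5⊕b7⊕b9⊕b11⊕b13⊕b15⊕b17⊕b19⊕b21⊕b23⊕b25⊕b27⊕b29⊕b31 = 0⊕1⊕0⊕0⊕0⊕0⊕1⊕0⊕1⊕0⊕0⊕0⊕1⊕0⊕1⊕1 = 0
s2: b2⊕b3⊕b6⊕b7⊕b10⊕b11⊕b14⊕b15⊕b18⊕b19⊕b22⊕b23⊕b26⊕b27⊕b30⊕b31 = 1⊕1⊕1⊕0⊕1⊕0⊕1⊕0⊕0⊕0⊕1⊕0⊕0⊕0⊕0⊕1 = 1
s4: b4⊕b5⊕b6⊕b7⊕b12⊕b13⊕b14⊕b15⊕b20⊕b21⊕b22⊕b23⊕b28⊕b29⊕b30⊕b31 = 0⊕0⊕1⊕0⊕0⊕1⊕1⊕0⊕1⊕0⊕1⊕0⊕1⊕1⊕0⊕1 = 0
s8: b8⊕b9⊕b10⊕b11⊕b12⊕b13⊕b14⊕b15⊕b24⊕b25⊕b26⊕b27⊕b28⊕b29⊕b30⊕b31 = 1⊕0⊕1⊕0⊕0⊕1⊕1⊕0⊕0⊕1⊕0⊕0⊕1⊕1⊕0⊕1 = 0
s16: b16⊕b17⊕b18⊕b19⊕b20⊕b21⊕b22⊕b23⊕b24⊕b25⊕b26⊕b27⊕b28⊕b29⊕b30⊕b31 = 0⊕1⊕0⊕0⊕1⊕0⊕1⊕0⊕0⊕1⊕0⊕0⊕1⊕1⊕0⊕1 = 1
Syndrome (s16...s1) = 10010 → position 18.
Flip bit 18: corrected codeword = 0110010101001100110101001001101
Data bits at positions 3,5,6,7,9,10,11,12,13,14,15,17,18,19,20,21,22,23,24,25,26,27,28,29,30,31: 10100100110110101001001101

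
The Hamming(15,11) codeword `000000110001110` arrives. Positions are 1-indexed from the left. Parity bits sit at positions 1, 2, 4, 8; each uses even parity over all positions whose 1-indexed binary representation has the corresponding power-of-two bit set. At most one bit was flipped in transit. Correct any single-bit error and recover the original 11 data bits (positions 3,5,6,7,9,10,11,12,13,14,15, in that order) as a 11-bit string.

00010001110

s1: b1⊕b3⊕b5⊕b7⊕b9⊕b11⊕b13⊕b15 = 0⊕0⊕0⊕1⊕0⊕0⊕1⊕0 = 0
s2: b2⊕b3⊕b6⊕b7⊕b10⊕b11⊕b14⊕b15 = 0⊕0⊕0⊕1⊕0⊕0⊕1⊕0 = 0
s4: b4⊕b5⊕b6⊕b7⊕b12⊕b13⊕b14⊕b15 = 0⊕0⊕0⊕1⊕1⊕1⊕1⊕0 = 0
s8: b8⊕b9⊕b10⊕b11⊕b12⊕b13⊕b14⊕b15 = 1⊕0⊕0⊕0⊕1⊕1⊕1⊕0 = 0
Syndrome (s8...s1) = 0000 → position 0 (no error).
No correction needed.
Data bits at positions 3,5,6,7,9,10,11,12,13,14,15: 00010001110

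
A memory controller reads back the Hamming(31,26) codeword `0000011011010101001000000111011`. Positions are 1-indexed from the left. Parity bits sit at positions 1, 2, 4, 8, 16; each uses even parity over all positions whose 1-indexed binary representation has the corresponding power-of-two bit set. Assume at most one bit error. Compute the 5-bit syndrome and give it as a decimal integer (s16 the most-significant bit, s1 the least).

s1: b1⊕b3⊕b5⊕b7⊕b9⊕b11⊕b13⊕b15⊕b17⊕b19⊕b21⊕b23⊕b25⊕b27⊕b29⊕b31 = 0⊕0⊕0⊕1⊕1⊕0⊕0⊕0⊕0⊕1⊕0⊕0⊕0⊕1⊕0⊕1 = 1
s2: b2⊕b3⊕b6⊕b7⊕b10⊕b11⊕b14⊕b15⊕b18⊕b19⊕b22⊕b23⊕b26⊕b27⊕b30⊕b31 = 0⊕0⊕1⊕1⊕1⊕0⊕1⊕0⊕0⊕1⊕0⊕0⊕1⊕1⊕1⊕1 = 1
s4: b4⊕b5⊕b6⊕b7⊕b12⊕b13⊕b14⊕b15⊕b20⊕b21⊕b22⊕b23⊕b28⊕b29⊕b30⊕b31 = 0⊕0⊕1⊕1⊕1⊕0⊕1⊕0⊕0⊕0⊕0⊕0⊕1⊕0⊕1⊕1 = 1
s8: b8⊕b9⊕b10⊕b11⊕b12⊕b13⊕b14⊕b15⊕b24⊕b25⊕b26⊕b27⊕b28⊕b29⊕b30⊕b31 = 0⊕1⊕1⊕0⊕1⊕0⊕1⊕0⊕0⊕0⊕1⊕1⊕1⊕0⊕1⊕1 = 1
s16: b16⊕b17⊕b18⊕b19⊕b20⊕b21⊕b22⊕b23⊕b24⊕b25⊕b26⊕b27⊕b28⊕b29⊕b30⊕b31 = 1⊕0⊕0⊕1⊕0⊕0⊕0⊕0⊕0⊕0⊕1⊕1⊕1⊕0⊕1⊕1 = 1
Syndrome (s16...s1) = 11111 → position 31.

31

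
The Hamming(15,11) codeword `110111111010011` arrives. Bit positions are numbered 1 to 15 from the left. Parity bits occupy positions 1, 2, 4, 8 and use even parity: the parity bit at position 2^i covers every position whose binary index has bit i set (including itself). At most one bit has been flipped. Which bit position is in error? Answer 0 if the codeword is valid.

8

s1: b1⊕b3⊕b5⊕b7⊕b9⊕b11⊕b13⊕b15 = 1⊕0⊕1⊕1⊕1⊕1⊕0⊕1 = 0
s2: b2⊕b3⊕b6⊕b7⊕b10⊕b11⊕b14⊕b15 = 1⊕0⊕1⊕1⊕0⊕1⊕1⊕1 = 0
s4: b4⊕b5⊕b6⊕b7⊕b12⊕b13⊕b14⊕b15 = 1⊕1⊕1⊕1⊕0⊕0⊕1⊕1 = 0
s8: b8⊕b9⊕b10⊕b11⊕b12⊕b13⊕b14⊕b15 = 1⊕1⊕0⊕1⊕0⊕0⊕1⊕1 = 1
Syndrome (s8...s1) = 1000 → position 8.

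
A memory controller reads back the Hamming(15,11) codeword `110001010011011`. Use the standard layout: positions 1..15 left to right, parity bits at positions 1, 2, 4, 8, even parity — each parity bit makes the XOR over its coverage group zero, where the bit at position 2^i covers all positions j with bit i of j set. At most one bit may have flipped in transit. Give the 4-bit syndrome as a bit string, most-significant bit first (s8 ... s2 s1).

1011

s1: b1⊕b3⊕b5⊕b7⊕b9⊕b11⊕b13⊕b15 = 1⊕0⊕0⊕0⊕0⊕1⊕0⊕1 = 1
s2: b2⊕b3⊕b6⊕b7⊕b10⊕b11⊕b14⊕b15 = 1⊕0⊕1⊕0⊕0⊕1⊕1⊕1 = 1
s4: b4⊕b5⊕b6⊕b7⊕b12⊕b13⊕b14⊕b15 = 0⊕0⊕1⊕0⊕1⊕0⊕1⊕1 = 0
s8: b8⊕b9⊕b10⊕b11⊕b12⊕b13⊕b14⊕b15 = 1⊕0⊕0⊕1⊕1⊕0⊕1⊕1 = 1
Syndrome (s8...s1) = 1011 → position 11.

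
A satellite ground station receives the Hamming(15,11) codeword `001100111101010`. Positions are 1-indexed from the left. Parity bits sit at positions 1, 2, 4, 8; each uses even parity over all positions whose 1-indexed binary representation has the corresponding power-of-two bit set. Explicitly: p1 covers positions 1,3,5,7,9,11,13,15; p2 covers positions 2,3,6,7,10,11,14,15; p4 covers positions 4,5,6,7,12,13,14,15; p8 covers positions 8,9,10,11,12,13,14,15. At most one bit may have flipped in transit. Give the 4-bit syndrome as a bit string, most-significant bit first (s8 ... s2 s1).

1001

s1: b1⊕b3⊕b5⊕b7⊕b9⊕b11⊕b13⊕b15 = 0⊕1⊕0⊕1⊕1⊕0⊕0⊕0 = 1
s2: b2⊕b3⊕b6⊕b7⊕b10⊕b11⊕b14⊕b15 = 0⊕1⊕0⊕1⊕1⊕0⊕1⊕0 = 0
s4: b4⊕b5⊕b6⊕b7⊕b12⊕b13⊕b14⊕b15 = 1⊕0⊕0⊕1⊕1⊕0⊕1⊕0 = 0
s8: b8⊕b9⊕b10⊕b11⊕b12⊕b13⊕b14⊕b15 = 1⊕1⊕1⊕0⊕1⊕0⊕1⊕0 = 1
Syndrome (s8...s1) = 1001 → position 9.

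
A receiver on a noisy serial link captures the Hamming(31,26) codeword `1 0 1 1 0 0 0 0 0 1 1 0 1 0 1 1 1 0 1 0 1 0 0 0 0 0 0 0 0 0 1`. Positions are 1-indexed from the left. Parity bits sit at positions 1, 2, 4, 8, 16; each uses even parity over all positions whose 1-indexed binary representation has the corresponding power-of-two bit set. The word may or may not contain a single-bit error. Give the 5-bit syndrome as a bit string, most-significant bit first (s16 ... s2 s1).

s1: b1⊕b3⊕b5⊕b7⊕b9⊕b11⊕b13⊕b15⊕b17⊕b19⊕b21⊕b23⊕b25⊕b27⊕b29⊕b31 = 1⊕1⊕0⊕0⊕0⊕1⊕1⊕1⊕1⊕1⊕1⊕0⊕0⊕0⊕0⊕1 = 1
s2: b2⊕b3⊕b6⊕b7⊕b10⊕b11⊕b14⊕b15⊕b18⊕b19⊕b22⊕b23⊕b26⊕b27⊕b30⊕b31 = 0⊕1⊕0⊕0⊕1⊕1⊕0⊕1⊕0⊕1⊕0⊕0⊕0⊕0⊕0⊕1 = 0
s4: b4⊕b5⊕b6⊕b7⊕b12⊕b13⊕b14⊕b15⊕b20⊕b21⊕b22⊕b23⊕b28⊕b29⊕b30⊕b31 = 1⊕0⊕0⊕0⊕0⊕1⊕0⊕1⊕0⊕1⊕0⊕0⊕0⊕0⊕0⊕1 = 1
s8: b8⊕b9⊕b10⊕b11⊕b12⊕b13⊕b14⊕b15⊕b24⊕b25⊕b26⊕b27⊕b28⊕b29⊕b30⊕b31 = 0⊕0⊕1⊕1⊕0⊕1⊕0⊕1⊕0⊕0⊕0⊕0⊕0⊕0⊕0⊕1 = 1
s16: b16⊕b17⊕b18⊕b19⊕b20⊕b21⊕b22⊕b23⊕b24⊕b25⊕b26⊕b27⊕b28⊕b29⊕b30⊕b31 = 1⊕1⊕0⊕1⊕0⊕1⊕0⊕0⊕0⊕0⊕0⊕0⊕0⊕0⊕0⊕1 = 1
Syndrome (s16...s1) = 11101 → position 29.

11101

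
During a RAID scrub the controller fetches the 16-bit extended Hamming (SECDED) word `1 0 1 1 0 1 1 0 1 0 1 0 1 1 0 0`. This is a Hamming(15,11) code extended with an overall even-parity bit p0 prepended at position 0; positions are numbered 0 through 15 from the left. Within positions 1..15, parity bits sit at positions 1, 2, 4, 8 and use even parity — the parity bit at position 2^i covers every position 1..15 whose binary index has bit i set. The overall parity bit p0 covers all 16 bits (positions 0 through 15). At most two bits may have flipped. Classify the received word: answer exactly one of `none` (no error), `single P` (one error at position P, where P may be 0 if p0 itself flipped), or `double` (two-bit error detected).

single 1

s1: b1⊕b3⊕b5⊕b7⊕b9⊕b11⊕b13⊕b15 = 0⊕1⊕1⊕0⊕0⊕0⊕1⊕0 = 1
s2: b2⊕b3⊕b6⊕b7⊕b10⊕b11⊕b14⊕b15 = 1⊕1⊕1⊕0⊕1⊕0⊕0⊕0 = 0
s4: b4⊕b5⊕b6⊕b7⊕b12⊕b13⊕b14⊕b15 = 0⊕1⊕1⊕0⊕1⊕1⊕0⊕0 = 0
s8: b8⊕b9⊕b10⊕b11⊕b12⊕b13⊕b14⊕b15 = 1⊕0⊕1⊕0⊕1⊕1⊕0⊕0 = 0
Syndrome (s8...s1) = 0001 → position 1.
Overall parity (XOR of all 16 bits, including p0): 1⊕0⊕1⊕1⊕0⊕1⊕1⊕0⊕1⊕0⊕1⊕0⊕1⊕1⊕0⊕0 = 1
Overall=1, syndrome position=1 → single-bit error at position 1.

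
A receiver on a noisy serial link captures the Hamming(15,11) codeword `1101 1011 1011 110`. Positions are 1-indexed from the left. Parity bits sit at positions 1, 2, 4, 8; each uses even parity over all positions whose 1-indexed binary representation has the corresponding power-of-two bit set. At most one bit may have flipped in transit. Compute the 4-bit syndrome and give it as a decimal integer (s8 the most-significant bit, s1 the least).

s1: b1⊕b3⊕b5⊕b7⊕b9⊕b11⊕b13⊕b15 = 1⊕0⊕1⊕1⊕1⊕1⊕1⊕0 = 0
s2: b2⊕b3⊕b6⊕b7⊕b10⊕b11⊕b14⊕b15 = 1⊕0⊕0⊕1⊕0⊕1⊕1⊕0 = 0
s4: b4⊕b5⊕b6⊕b7⊕b12⊕b13⊕b14⊕b15 = 1⊕1⊕0⊕1⊕1⊕1⊕1⊕0 = 0
s8: b8⊕b9⊕b10⊕b11⊕b12⊕b13⊕b14⊕b15 = 1⊕1⊕0⊕1⊕1⊕1⊕1⊕0 = 0
Syndrome (s8...s1) = 0000 → position 0 (no error).

0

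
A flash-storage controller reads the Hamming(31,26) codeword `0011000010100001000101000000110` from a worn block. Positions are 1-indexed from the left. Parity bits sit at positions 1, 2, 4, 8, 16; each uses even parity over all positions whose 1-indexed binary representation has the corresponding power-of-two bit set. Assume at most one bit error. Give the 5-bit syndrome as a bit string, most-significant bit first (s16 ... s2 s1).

10100

s1: b1⊕b3⊕b5⊕b7⊕b9⊕b11⊕b13⊕b15⊕b17⊕b19⊕b21⊕b23⊕b25⊕b27⊕b29⊕b31 = 0⊕1⊕0⊕0⊕1⊕1⊕0⊕0⊕0⊕0⊕0⊕0⊕0⊕0⊕1⊕0 = 0
s2: b2⊕b3⊕b6⊕b7⊕b10⊕b11⊕b14⊕b15⊕b18⊕b19⊕b22⊕b23⊕b26⊕b27⊕b30⊕b31 = 0⊕1⊕0⊕0⊕0⊕1⊕0⊕0⊕0⊕0⊕1⊕0⊕0⊕0⊕1⊕0 = 0
s4: b4⊕b5⊕b6⊕b7⊕b12⊕b13⊕b14⊕b15⊕b20⊕b21⊕b22⊕b23⊕b28⊕b29⊕b30⊕b31 = 1⊕0⊕0⊕0⊕0⊕0⊕0⊕0⊕1⊕0⊕1⊕0⊕0⊕1⊕1⊕0 = 1
s8: b8⊕b9⊕b10⊕b11⊕b12⊕b13⊕b14⊕b15⊕b24⊕b25⊕b26⊕b27⊕b28⊕b29⊕b30⊕b31 = 0⊕1⊕0⊕1⊕0⊕0⊕0⊕0⊕0⊕0⊕0⊕0⊕0⊕1⊕1⊕0 = 0
s16: b16⊕b17⊕b18⊕b19⊕b20⊕b21⊕b22⊕b23⊕b24⊕b25⊕b26⊕b27⊕b28⊕b29⊕b30⊕b31 = 1⊕0⊕0⊕0⊕1⊕0⊕1⊕0⊕0⊕0⊕0⊕0⊕0⊕1⊕1⊕0 = 1
Syndrome (s16...s1) = 10100 → position 20.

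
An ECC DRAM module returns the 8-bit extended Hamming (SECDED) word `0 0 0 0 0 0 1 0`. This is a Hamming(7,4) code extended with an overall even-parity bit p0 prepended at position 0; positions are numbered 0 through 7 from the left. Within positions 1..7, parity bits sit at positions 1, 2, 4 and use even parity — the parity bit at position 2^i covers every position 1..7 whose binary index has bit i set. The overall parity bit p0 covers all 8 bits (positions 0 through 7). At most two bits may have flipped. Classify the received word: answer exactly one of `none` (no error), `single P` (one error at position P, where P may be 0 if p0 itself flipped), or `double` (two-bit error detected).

single 6

s1: b1⊕b3⊕b5⊕b7 = 0⊕0⊕0⊕0 = 0
s2: b2⊕b3⊕b6⊕b7 = 0⊕0⊕1⊕0 = 1
s4: b4⊕b5⊕b6⊕b7 = 0⊕0⊕1⊕0 = 1
Syndrome (s4...s1) = 110 → position 6.
Overall parity (XOR of all 8 bits, including p0): 0⊕0⊕0⊕0⊕0⊕0⊕1⊕0 = 1
Overall=1, syndrome position=6 → single-bit error at position 6.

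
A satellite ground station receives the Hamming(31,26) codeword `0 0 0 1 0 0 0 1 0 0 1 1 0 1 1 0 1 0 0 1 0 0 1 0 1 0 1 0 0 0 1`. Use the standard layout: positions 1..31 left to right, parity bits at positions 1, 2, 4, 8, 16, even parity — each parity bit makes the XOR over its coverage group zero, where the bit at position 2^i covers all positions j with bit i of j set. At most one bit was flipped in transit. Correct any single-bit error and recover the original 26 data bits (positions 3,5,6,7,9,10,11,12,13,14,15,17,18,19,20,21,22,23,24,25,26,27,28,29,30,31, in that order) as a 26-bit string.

s1: b1⊕b3⊕b5⊕b7⊕b9⊕b11⊕b13⊕b15⊕b17⊕b19⊕b21⊕b23⊕b25⊕b27⊕b29⊕b31 = 0⊕0⊕0⊕0⊕0⊕1⊕0⊕1⊕1⊕0⊕0⊕1⊕1⊕1⊕0⊕1 = 1
s2: b2⊕b3⊕b6⊕b7⊕b10⊕b11⊕b14⊕b15⊕b18⊕b19⊕b22⊕b23⊕b26⊕b27⊕b30⊕b31 = 0⊕0⊕0⊕0⊕0⊕1⊕1⊕1⊕0⊕0⊕0⊕1⊕0⊕1⊕0⊕1 = 0
s4: b4⊕b5⊕b6⊕b7⊕b12⊕b13⊕b14⊕b15⊕b20⊕b21⊕b22⊕b23⊕b28⊕b29⊕b30⊕b31 = 1⊕0⊕0⊕0⊕1⊕0⊕1⊕1⊕1⊕0⊕0⊕1⊕0⊕0⊕0⊕1 = 1
s8: b8⊕b9⊕b10⊕b11⊕b12⊕b13⊕b14⊕b15⊕b24⊕b25⊕b26⊕b27⊕b28⊕b29⊕b30⊕b31 = 1⊕0⊕0⊕1⊕1⊕0⊕1⊕1⊕0⊕1⊕0⊕1⊕0⊕0⊕0⊕1 = 0
s16: b16⊕b17⊕b18⊕b19⊕b20⊕b21⊕b22⊕b23⊕b24⊕b25⊕b26⊕b27⊕b28⊕b29⊕b30⊕b31 = 0⊕1⊕0⊕0⊕1⊕0⊕0⊕1⊕0⊕1⊕0⊕1⊕0⊕0⊕0⊕1 = 0
Syndrome (s16...s1) = 00101 → position 5.
Flip bit 5: corrected codeword = 0001100100110110100100101010001
Data bits at positions 3,5,6,7,9,10,11,12,13,14,15,17,18,19,20,21,22,23,24,25,26,27,28,29,30,31: 01000011011100100101010001

01000011011100100101010001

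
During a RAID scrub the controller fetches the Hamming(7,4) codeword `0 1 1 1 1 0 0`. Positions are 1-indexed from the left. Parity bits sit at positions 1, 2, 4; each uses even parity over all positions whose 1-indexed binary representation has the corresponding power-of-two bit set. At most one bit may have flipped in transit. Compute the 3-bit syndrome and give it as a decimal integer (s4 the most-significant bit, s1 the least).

0

s1: b1⊕b3⊕b5⊕b7 = 0⊕1⊕1⊕0 = 0
s2: b2⊕b3⊕b6⊕b7 = 1⊕1⊕0⊕0 = 0
s4: b4⊕b5⊕b6⊕b7 = 1⊕1⊕0⊕0 = 0
Syndrome (s4...s1) = 000 → position 0 (no error).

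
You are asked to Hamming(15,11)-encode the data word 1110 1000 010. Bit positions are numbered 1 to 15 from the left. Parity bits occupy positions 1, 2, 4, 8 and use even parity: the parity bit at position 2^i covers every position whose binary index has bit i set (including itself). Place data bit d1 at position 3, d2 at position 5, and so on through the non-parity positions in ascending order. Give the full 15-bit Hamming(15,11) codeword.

111111001000010

Place data bits at non-power-of-two positions: b3=1, b5=1, b6=1, b7=0, b9=1, b10=0, b11=0, b12=0, b13=0, b14=1, b15=0.
p1 = XOR of data positions {3,5,7,9,11,13,15} = 1⊕1⊕0⊕1⊕0⊕0⊕0 = 1
p2 = XOR of data positions {3,6,7,10,11,14,15} = 1⊕1⊕0⊕0⊕0⊕1⊕0 = 1
p4 = XOR of data positions {5,6,7,12,13,14,15} = 1⊕1⊕0⊕0⊕0⊕1⊕0 = 1
p8 = XOR of data positions {9,10,11,12,13,14,15} = 1⊕0⊕0⊕0⊕0⊕1⊕0 = 0
Codeword b1..b15 = 111111001000010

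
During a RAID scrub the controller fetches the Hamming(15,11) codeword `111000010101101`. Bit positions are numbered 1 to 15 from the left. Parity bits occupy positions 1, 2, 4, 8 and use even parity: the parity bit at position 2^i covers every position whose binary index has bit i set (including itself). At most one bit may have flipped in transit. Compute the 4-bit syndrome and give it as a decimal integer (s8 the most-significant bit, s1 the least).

s1: b1⊕b3⊕b5⊕b7⊕b9⊕b11⊕b13⊕b15 = 1⊕1⊕0⊕0⊕0⊕0⊕1⊕1 = 0
s2: b2⊕b3⊕b6⊕b7⊕b10⊕b11⊕b14⊕b15 = 1⊕1⊕0⊕0⊕1⊕0⊕0⊕1 = 0
s4: b4⊕b5⊕b6⊕b7⊕b12⊕b13⊕b14⊕b15 = 0⊕0⊕0⊕0⊕1⊕1⊕0⊕1 = 1
s8: b8⊕b9⊕b10⊕b11⊕b12⊕b13⊕b14⊕b15 = 1⊕0⊕1⊕0⊕1⊕1⊕0⊕1 = 1
Syndrome (s8...s1) = 1100 → position 12.

12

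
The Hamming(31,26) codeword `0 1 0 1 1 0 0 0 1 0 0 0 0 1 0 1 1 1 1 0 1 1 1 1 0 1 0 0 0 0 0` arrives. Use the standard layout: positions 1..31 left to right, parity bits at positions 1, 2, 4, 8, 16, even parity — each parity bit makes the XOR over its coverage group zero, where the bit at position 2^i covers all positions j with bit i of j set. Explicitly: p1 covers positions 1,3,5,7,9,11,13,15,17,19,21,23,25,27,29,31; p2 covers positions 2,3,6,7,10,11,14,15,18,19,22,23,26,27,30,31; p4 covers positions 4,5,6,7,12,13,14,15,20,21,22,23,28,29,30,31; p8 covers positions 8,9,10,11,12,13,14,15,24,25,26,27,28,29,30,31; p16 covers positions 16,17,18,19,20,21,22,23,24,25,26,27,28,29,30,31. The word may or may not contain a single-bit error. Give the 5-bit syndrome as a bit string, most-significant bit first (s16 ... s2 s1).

10010

s1: b1⊕b3⊕b5⊕b7⊕b9⊕b11⊕b13⊕b15⊕b17⊕b19⊕b21⊕b23⊕b25⊕b27⊕b29⊕b31 = 0⊕0⊕1⊕0⊕1⊕0⊕0⊕0⊕1⊕1⊕1⊕1⊕0⊕0⊕0⊕0 = 0
s2: b2⊕b3⊕b6⊕b7⊕b10⊕b11⊕b14⊕b15⊕b18⊕b19⊕b22⊕b23⊕b26⊕b27⊕b30⊕b31 = 1⊕0⊕0⊕0⊕0⊕0⊕1⊕0⊕1⊕1⊕1⊕1⊕1⊕0⊕0⊕0 = 1
s4: b4⊕b5⊕b6⊕b7⊕b12⊕b13⊕b14⊕b15⊕b20⊕b21⊕b22⊕b23⊕b28⊕b29⊕b30⊕b31 = 1⊕1⊕0⊕0⊕0⊕0⊕1⊕0⊕0⊕1⊕1⊕1⊕0⊕0⊕0⊕0 = 0
s8: b8⊕b9⊕b10⊕b11⊕b12⊕b13⊕b14⊕b15⊕b24⊕b25⊕b26⊕b27⊕b28⊕b29⊕b30⊕b31 = 0⊕1⊕0⊕0⊕0⊕0⊕1⊕0⊕1⊕0⊕1⊕0⊕0⊕0⊕0⊕0 = 0
s16: b16⊕b17⊕b18⊕b19⊕b20⊕b21⊕b22⊕b23⊕b24⊕b25⊕b26⊕b27⊕b28⊕b29⊕b30⊕b31 = 1⊕1⊕1⊕1⊕0⊕1⊕1⊕1⊕1⊕0⊕1⊕0⊕0⊕0⊕0⊕0 = 1
Syndrome (s16...s1) = 10010 → position 18.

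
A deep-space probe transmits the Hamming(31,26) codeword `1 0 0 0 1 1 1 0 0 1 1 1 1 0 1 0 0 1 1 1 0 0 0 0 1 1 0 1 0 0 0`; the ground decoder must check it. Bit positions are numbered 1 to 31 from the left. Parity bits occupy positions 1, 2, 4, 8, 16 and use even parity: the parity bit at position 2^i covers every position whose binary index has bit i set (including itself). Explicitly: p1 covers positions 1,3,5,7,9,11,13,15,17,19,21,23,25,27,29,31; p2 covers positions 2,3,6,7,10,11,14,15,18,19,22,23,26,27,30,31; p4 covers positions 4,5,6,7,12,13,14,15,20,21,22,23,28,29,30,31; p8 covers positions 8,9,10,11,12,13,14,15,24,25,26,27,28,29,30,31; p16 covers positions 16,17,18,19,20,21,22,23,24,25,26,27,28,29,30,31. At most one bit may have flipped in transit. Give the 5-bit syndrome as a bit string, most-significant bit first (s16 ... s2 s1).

00000

s1: b1⊕b3⊕b5⊕b7⊕b9⊕b11⊕b13⊕b15⊕b17⊕b19⊕b21⊕b23⊕b25⊕b27⊕b29⊕b31 = 1⊕0⊕1⊕1⊕0⊕1⊕1⊕1⊕0⊕1⊕0⊕0⊕1⊕0⊕0⊕0 = 0
s2: b2⊕b3⊕b6⊕b7⊕b10⊕b11⊕b14⊕b15⊕b18⊕b19⊕b22⊕b23⊕b26⊕b27⊕b30⊕b31 = 0⊕0⊕1⊕1⊕1⊕1⊕0⊕1⊕1⊕1⊕0⊕0⊕1⊕0⊕0⊕0 = 0
s4: b4⊕b5⊕b6⊕b7⊕b12⊕b13⊕b14⊕b15⊕b20⊕b21⊕b22⊕b23⊕b28⊕b29⊕b30⊕b31 = 0⊕1⊕1⊕1⊕1⊕1⊕0⊕1⊕1⊕0⊕0⊕0⊕1⊕0⊕0⊕0 = 0
s8: b8⊕b9⊕b10⊕b11⊕b12⊕b13⊕b14⊕b15⊕b24⊕b25⊕b26⊕b27⊕b28⊕b29⊕b30⊕b31 = 0⊕0⊕1⊕1⊕1⊕1⊕0⊕1⊕0⊕1⊕1⊕0⊕1⊕0⊕0⊕0 = 0
s16: b16⊕b17⊕b18⊕b19⊕b20⊕b21⊕b22⊕b23⊕b24⊕b25⊕b26⊕b27⊕b28⊕b29⊕b30⊕b31 = 0⊕0⊕1⊕1⊕1⊕0⊕0⊕0⊕0⊕1⊕1⊕0⊕1⊕0⊕0⊕0 = 0
Syndrome (s16...s1) = 00000 → position 0 (no error).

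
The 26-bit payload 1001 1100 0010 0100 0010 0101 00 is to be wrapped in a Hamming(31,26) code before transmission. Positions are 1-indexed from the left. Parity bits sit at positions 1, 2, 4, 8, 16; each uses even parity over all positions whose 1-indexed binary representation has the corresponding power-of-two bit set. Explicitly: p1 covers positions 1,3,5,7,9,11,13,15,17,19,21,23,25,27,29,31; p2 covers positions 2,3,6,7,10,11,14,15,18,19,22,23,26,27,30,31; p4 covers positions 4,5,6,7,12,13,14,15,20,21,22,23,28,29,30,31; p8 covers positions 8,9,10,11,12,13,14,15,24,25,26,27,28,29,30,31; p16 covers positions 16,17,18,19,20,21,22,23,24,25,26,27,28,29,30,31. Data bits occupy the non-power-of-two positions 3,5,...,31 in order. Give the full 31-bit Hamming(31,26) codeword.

1011001011000010001000010010100

Place data bits at non-power-of-two positions: b3=1, b5=0, b6=0, b7=1, b9=1, b10=1, b11=0, b12=0, b13=0, b14=0, b15=1, b17=0, b18=0, b19=1, b20=0, b21=0, b22=0, b23=0, b24=1, b25=0, b26=0, b27=1, b28=0, b29=1, b30=0, b31=0.
p1 = XOR of data positions {3,5,7,9,11,13,15,17,19,21,23,25,27,29,31} = 1⊕0⊕1⊕1⊕0⊕0⊕1⊕0⊕1⊕0⊕0⊕0⊕1⊕1⊕0 = 1
p2 = XOR of data positions {3,6,7,10,11,14,15,18,19,22,23,26,27,30,31} = 1⊕0⊕1⊕1⊕0⊕0⊕1⊕0⊕1⊕0⊕0⊕0⊕1⊕0⊕0 = 0
p4 = XOR of data positions {5,6,7,12,13,14,15,20,21,22,23,28,29,30,31} = 0⊕0⊕1⊕0⊕0⊕0⊕1⊕0⊕0⊕0⊕0⊕0⊕1⊕0⊕0 = 1
p8 = XOR of data positions {9,10,11,12,13,14,15,24,25,26,27,28,29,30,31} = 1⊕1⊕0⊕0⊕0⊕0⊕1⊕1⊕0⊕0⊕1⊕0⊕1⊕0⊕0 = 0
p16 = XOR of data positions {17,18,19,20,21,22,23,24,25,26,27,28,29,30,31} = 0⊕0⊕1⊕0⊕0⊕0⊕0⊕1⊕0⊕0⊕1⊕0⊕1⊕0⊕0 = 0
Codeword b1..b31 = 1011001011000010001000010010100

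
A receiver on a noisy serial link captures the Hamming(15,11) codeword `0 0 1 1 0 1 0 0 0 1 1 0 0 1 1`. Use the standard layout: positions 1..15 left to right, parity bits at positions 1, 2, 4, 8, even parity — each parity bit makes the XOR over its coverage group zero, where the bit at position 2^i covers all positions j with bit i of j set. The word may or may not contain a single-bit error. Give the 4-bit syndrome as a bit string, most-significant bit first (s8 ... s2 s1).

0001

s1: b1⊕b3⊕b5⊕b7⊕b9⊕b11⊕b13⊕b15 = 0⊕1⊕0⊕0⊕0⊕1⊕0⊕1 = 1
s2: b2⊕b3⊕b6⊕b7⊕b10⊕b11⊕b14⊕b15 = 0⊕1⊕1⊕0⊕1⊕1⊕1⊕1 = 0
s4: b4⊕b5⊕b6⊕b7⊕b12⊕b13⊕b14⊕b15 = 1⊕0⊕1⊕0⊕0⊕0⊕1⊕1 = 0
s8: b8⊕b9⊕b10⊕b11⊕b12⊕b13⊕b14⊕b15 = 0⊕0⊕1⊕1⊕0⊕0⊕1⊕1 = 0
Syndrome (s8...s1) = 0001 → position 1.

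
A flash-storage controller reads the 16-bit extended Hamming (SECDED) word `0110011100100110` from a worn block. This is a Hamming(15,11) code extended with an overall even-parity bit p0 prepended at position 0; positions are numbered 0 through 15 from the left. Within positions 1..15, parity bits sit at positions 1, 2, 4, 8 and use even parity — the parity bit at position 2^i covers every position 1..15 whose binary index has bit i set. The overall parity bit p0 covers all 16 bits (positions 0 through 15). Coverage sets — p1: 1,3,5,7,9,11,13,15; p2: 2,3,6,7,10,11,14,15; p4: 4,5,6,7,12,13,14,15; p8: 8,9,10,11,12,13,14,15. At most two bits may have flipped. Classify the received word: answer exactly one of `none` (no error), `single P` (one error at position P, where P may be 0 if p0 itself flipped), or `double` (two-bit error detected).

double

s1: b1⊕b3⊕b5⊕b7⊕b9⊕b11⊕b13⊕b15 = 1⊕0⊕1⊕1⊕0⊕0⊕1⊕0 = 0
s2: b2⊕b3⊕b6⊕b7⊕b10⊕b11⊕b14⊕b15 = 1⊕0⊕1⊕1⊕1⊕0⊕1⊕0 = 1
s4: b4⊕b5⊕b6⊕b7⊕b12⊕b13⊕b14⊕b15 = 0⊕1⊕1⊕1⊕0⊕1⊕1⊕0 = 1
s8: b8⊕b9⊕b10⊕b11⊕b12⊕b13⊕b14⊕b15 = 0⊕0⊕1⊕0⊕0⊕1⊕1⊕0 = 1
Syndrome (s8...s1) = 1110 → position 14.
Overall parity (XOR of all 16 bits, including p0): 0⊕1⊕1⊕0⊕0⊕1⊕1⊕1⊕0⊕0⊕1⊕0⊕0⊕1⊕1⊕0 = 0
Overall=0, syndrome position=14 → double-bit error detected (uncorrectable).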